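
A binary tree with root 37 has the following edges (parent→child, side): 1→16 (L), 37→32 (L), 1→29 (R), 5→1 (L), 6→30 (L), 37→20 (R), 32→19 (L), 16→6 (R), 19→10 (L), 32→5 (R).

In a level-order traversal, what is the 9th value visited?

29

Level-order visits nodes level by level from the root, left to right within each level.
Level 0: 37
Level 1: 32, 20
Level 2: 19, 5
Level 3: 10, 1
Level 4: 16, 29
Level 5: 6
Level 6: 30
Full level-order sequence: 37, 32, 20, 19, 5, 10, 1, 16, 29, 6, 30.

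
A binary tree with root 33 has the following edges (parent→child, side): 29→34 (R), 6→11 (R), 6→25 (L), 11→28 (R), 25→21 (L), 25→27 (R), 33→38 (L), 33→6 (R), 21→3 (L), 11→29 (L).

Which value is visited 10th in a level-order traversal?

3

Level-order visits nodes level by level from the root, left to right within each level.
Level 0: 33
Level 1: 38, 6
Level 2: 25, 11
Level 3: 21, 27, 29, 28
Level 4: 3, 34
Full level-order sequence: 33, 38, 6, 25, 11, 21, 27, 29, 28, 3, 34.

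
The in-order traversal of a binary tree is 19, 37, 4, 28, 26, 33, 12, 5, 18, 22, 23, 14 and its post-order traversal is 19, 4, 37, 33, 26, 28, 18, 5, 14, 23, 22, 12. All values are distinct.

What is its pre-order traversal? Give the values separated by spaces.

12 28 37 19 4 26 33 22 5 18 23 14

The last element of post-order is the root; it splits in-order into left and right subtrees.
Root 12: left subtree has 6 nodes {19, 37, 4, 28, 26, 33}, right has 5 {5, 18, 22, 23, 14}.
  Root 28: left subtree has 3 nodes {19, 37, 4}, right has 2 {26, 33}.
    Root 37: left subtree has 1 node {19}, right has 1 {4}.
    Root 26: left subtree has 0 nodes { }, right has 1 {33}.
  Root 22: left subtree has 2 nodes {5, 18}, right has 2 {23, 14}.
    Root 5: left subtree has 0 nodes { }, right has 1 {18}.
    Root 23: left subtree has 0 nodes { }, right has 1 {14}.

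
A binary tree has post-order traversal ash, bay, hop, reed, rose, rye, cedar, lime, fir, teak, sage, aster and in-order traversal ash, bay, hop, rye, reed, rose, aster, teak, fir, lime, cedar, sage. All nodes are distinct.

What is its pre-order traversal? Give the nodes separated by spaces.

The last element of post-order is the root; it splits in-order into left and right subtrees.
Root aster: left subtree has 6 nodes {ash, bay, hop, rye, reed, rose}, right has 5 {teak, fir, lime, cedar, sage}.
  Root rye: left subtree has 3 nodes {ash, bay, hop}, right has 2 {reed, rose}.
    Root hop: left subtree has 2 nodes {ash, bay}, right has 0 { }.
      Root bay: left subtree has 1 node {ash}, right has 0 { }.
    Root rose: left subtree has 1 node {reed}, right has 0 { }.
  Root sage: left subtree has 4 nodes {teak, fir, lime, cedar}, right has 0 { }.
    Root teak: left subtree has 0 nodes { }, right has 3 {fir, lime, cedar}.
      Root fir: left subtree has 0 nodes { }, right has 2 {lime, cedar}.
        Root lime: left subtree has 0 nodes { }, right has 1 {cedar}.

aster rye hop bay ash rose reed sage teak fir lime cedar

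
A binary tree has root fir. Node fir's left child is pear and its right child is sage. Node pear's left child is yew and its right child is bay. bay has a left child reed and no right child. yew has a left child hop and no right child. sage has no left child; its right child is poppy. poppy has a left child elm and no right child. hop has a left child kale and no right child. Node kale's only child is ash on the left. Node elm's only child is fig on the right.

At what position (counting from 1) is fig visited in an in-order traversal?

11

In-order visits the left subtree, then the node, then the right subtree.
At fir: go left to pear.
  At pear: go left to yew.
    At yew: go left to hop.
      At hop: go left to kale.
        At kale: go left to ash.
          ash is a leaf — visit ash.
        Visit kale.
        At kale: no right child.
      Visit hop.
      At hop: no right child.
    Visit yew.
    At yew: no right child.
  Visit pear.
  At pear: go right to bay.
    At bay: go left to reed.
      reed is a leaf — visit reed.
    Visit bay.
    At bay: no right child.
Visit fir.
At fir: go right to sage.
  At sage: no left child.
  Visit sage.
  At sage: go right to poppy.
    At poppy: go left to elm.
      At elm: no left child.
      Visit elm.
      At elm: go right to fig.
        fig is a leaf — visit fig.
    Visit poppy.
    At poppy: no right child.
Full in-order sequence: ash, kale, hop, yew, pear, reed, bay, fir, sage, elm, fig, poppy.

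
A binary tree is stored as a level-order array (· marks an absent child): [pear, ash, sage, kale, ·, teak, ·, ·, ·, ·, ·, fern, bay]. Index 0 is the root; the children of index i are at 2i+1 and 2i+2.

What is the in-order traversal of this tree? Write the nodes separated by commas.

In-order visits the left subtree, then the node, then the right subtree.
At pear: go left to ash.
  At ash: go left to kale.
    kale is a leaf — visit kale.
  Visit ash.
  At ash: no right child.
Visit pear.
At pear: go right to sage.
  At sage: go left to teak.
    At teak: go left to fern.
      fern is a leaf — visit fern.
    Visit teak.
    At teak: go right to bay.
      bay is a leaf — visit bay.
  Visit sage.
  At sage: no right child.

kale, ash, pear, fern, teak, bay, sage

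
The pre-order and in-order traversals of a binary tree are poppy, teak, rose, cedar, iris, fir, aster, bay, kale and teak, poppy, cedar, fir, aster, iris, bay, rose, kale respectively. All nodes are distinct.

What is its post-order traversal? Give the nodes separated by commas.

The first element of pre-order is the root; it splits in-order into left and right subtrees.
Root poppy: left subtree has 1 node {teak}, right has 7 {cedar, fir, aster, iris, bay, rose, kale}.
  Root rose: left subtree has 5 nodes {cedar, fir, aster, iris, bay}, right has 1 {kale}.
    Root cedar: left subtree has 0 nodes { }, right has 4 {fir, aster, iris, bay}.
      Root iris: left subtree has 2 nodes {fir, aster}, right has 1 {bay}.
        Root fir: left subtree has 0 nodes { }, right has 1 {aster}.

teak, aster, fir, bay, iris, cedar, kale, rose, poppy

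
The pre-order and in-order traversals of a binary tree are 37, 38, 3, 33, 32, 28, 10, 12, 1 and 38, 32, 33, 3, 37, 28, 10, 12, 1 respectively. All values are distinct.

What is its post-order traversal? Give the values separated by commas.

32, 33, 3, 38, 1, 12, 10, 28, 37

The first element of pre-order is the root; it splits in-order into left and right subtrees.
Root 37: left subtree has 4 nodes {38, 32, 33, 3}, right has 4 {28, 10, 12, 1}.
  Root 38: left subtree has 0 nodes { }, right has 3 {32, 33, 3}.
    Root 3: left subtree has 2 nodes {32, 33}, right has 0 { }.
      Root 33: left subtree has 1 node {32}, right has 0 { }.
  Root 28: left subtree has 0 nodes { }, right has 3 {10, 12, 1}.
    Root 10: left subtree has 0 nodes { }, right has 2 {12, 1}.
      Root 12: left subtree has 0 nodes { }, right has 1 {1}.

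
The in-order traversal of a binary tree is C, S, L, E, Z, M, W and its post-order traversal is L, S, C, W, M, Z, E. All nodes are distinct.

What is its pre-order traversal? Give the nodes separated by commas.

The last element of post-order is the root; it splits in-order into left and right subtrees.
Root E: left subtree has 3 nodes {C, S, L}, right has 3 {Z, M, W}.
  Root C: left subtree has 0 nodes { }, right has 2 {S, L}.
    Root S: left subtree has 0 nodes { }, right has 1 {L}.
  Root Z: left subtree has 0 nodes { }, right has 2 {M, W}.
    Root M: left subtree has 0 nodes { }, right has 1 {W}.

E, C, S, L, Z, M, W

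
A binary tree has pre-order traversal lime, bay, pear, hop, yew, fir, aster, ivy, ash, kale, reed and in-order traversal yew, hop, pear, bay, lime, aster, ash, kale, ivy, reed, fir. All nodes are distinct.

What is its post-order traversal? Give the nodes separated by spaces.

yew hop pear bay kale ash reed ivy aster fir lime

The first element of pre-order is the root; it splits in-order into left and right subtrees.
Root lime: left subtree has 4 nodes {yew, hop, pear, bay}, right has 6 {aster, ash, kale, ivy, reed, fir}.
  Root bay: left subtree has 3 nodes {yew, hop, pear}, right has 0 { }.
    Root pear: left subtree has 2 nodes {yew, hop}, right has 0 { }.
      Root hop: left subtree has 1 node {yew}, right has 0 { }.
  Root fir: left subtree has 5 nodes {aster, ash, kale, ivy, reed}, right has 0 { }.
    Root aster: left subtree has 0 nodes { }, right has 4 {ash, kale, ivy, reed}.
      Root ivy: left subtree has 2 nodes {ash, kale}, right has 1 {reed}.
        Root ash: left subtree has 0 nodes { }, right has 1 {kale}.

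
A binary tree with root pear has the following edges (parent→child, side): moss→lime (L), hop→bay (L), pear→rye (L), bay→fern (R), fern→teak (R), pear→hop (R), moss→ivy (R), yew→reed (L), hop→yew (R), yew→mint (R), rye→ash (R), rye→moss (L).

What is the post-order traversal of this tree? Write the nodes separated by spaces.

lime ivy moss ash rye teak fern bay reed mint yew hop pear

Post-order visits the left subtree, then the right subtree, then the node.
At pear: go left to rye.
  At rye: go left to moss.
    At moss: go left to lime.
      lime is a leaf — visit lime.
    At moss: go right to ivy.
      ivy is a leaf — visit ivy.
    Visit moss.
  At rye: go right to ash.
    ash is a leaf — visit ash.
  Visit rye.
At pear: go right to hop.
  At hop: go left to bay.
    At bay: no left child.
    At bay: go right to fern.
      At fern: no left child.
      At fern: go right to teak.
        teak is a leaf — visit teak.
      Visit fern.
    Visit bay.
  At hop: go right to yew.
    At yew: go left to reed.
      reed is a leaf — visit reed.
    At yew: go right to mint.
      mint is a leaf — visit mint.
    Visit yew.
  Visit hop.
Visit pear.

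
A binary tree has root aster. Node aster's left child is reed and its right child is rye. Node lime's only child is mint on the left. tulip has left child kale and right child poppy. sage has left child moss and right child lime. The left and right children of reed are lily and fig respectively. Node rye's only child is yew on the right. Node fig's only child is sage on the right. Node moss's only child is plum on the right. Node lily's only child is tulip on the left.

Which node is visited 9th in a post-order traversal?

sage

Post-order visits the left subtree, then the right subtree, then the node.
At aster: go left to reed.
  At reed: go left to lily.
    At lily: go left to tulip.
      At tulip: go left to kale.
        kale is a leaf — visit kale.
      At tulip: go right to poppy.
        poppy is a leaf — visit poppy.
      Visit tulip.
    At lily: no right child.
    Visit lily.
  At reed: go right to fig.
    At fig: no left child.
    At fig: go right to sage.
      At sage: go left to moss.
        At moss: no left child.
        At moss: go right to plum.
          plum is a leaf — visit plum.
        Visit moss.
      At sage: go right to lime.
        At lime: go left to mint.
          mint is a leaf — visit mint.
        At lime: no right child.
        Visit lime.
      Visit sage.
    Visit fig.
  Visit reed.
At aster: go right to rye.
  At rye: no left child.
  At rye: go right to yew.
    yew is a leaf — visit yew.
  Visit rye.
Visit aster.
Full post-order sequence: kale, poppy, tulip, lily, plum, moss, mint, lime, sage, fig, reed, yew, rye, aster.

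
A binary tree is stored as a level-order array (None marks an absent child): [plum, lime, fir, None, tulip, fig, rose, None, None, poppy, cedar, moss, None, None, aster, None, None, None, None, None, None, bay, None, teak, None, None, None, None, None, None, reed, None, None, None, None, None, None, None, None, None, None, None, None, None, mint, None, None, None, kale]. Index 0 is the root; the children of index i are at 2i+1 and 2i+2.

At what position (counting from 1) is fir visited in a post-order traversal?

14

Post-order visits the left subtree, then the right subtree, then the node.
At plum: go left to lime.
  At lime: no left child.
  At lime: go right to tulip.
    At tulip: go left to poppy.
      poppy is a leaf — visit poppy.
    At tulip: go right to cedar.
      At cedar: go left to bay.
        At bay: no left child.
        At bay: go right to mint.
          mint is a leaf — visit mint.
        Visit bay.
      At cedar: no right child.
      Visit cedar.
    Visit tulip.
  Visit lime.
At plum: go right to fir.
  At fir: go left to fig.
    At fig: go left to moss.
      At moss: go left to teak.
        At teak: no left child.
        At teak: go right to kale.
          kale is a leaf — visit kale.
        Visit teak.
      At moss: no right child.
      Visit moss.
    At fig: no right child.
    Visit fig.
  At fir: go right to rose.
    At rose: no left child.
    At rose: go right to aster.
      At aster: no left child.
      At aster: go right to reed.
        reed is a leaf — visit reed.
      Visit aster.
    Visit rose.
  Visit fir.
Visit plum.
Full post-order sequence: poppy, mint, bay, cedar, tulip, lime, kale, teak, moss, fig, reed, aster, rose, fir, plum.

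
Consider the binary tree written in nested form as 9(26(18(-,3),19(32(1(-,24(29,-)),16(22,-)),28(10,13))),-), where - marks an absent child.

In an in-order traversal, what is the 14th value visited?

9

In-order visits the left subtree, then the node, then the right subtree.
At 9: go left to 26.
  At 26: go left to 18.
    At 18: no left child.
    Visit 18.
    At 18: go right to 3.
      3 is a leaf — visit 3.
  Visit 26.
  At 26: go right to 19.
    At 19: go left to 32.
      At 32: go left to 1.
        At 1: no left child.
        Visit 1.
        At 1: go right to 24.
          At 24: go left to 29.
            29 is a leaf — visit 29.
          Visit 24.
          At 24: no right child.
      Visit 32.
      At 32: go right to 16.
        At 16: go left to 22.
          22 is a leaf — visit 22.
        Visit 16.
        At 16: no right child.
    Visit 19.
    At 19: go right to 28.
      At 28: go left to 10.
        10 is a leaf — visit 10.
      Visit 28.
      At 28: go right to 13.
        13 is a leaf — visit 13.
Visit 9.
At 9: no right child.
Full in-order sequence: 18, 3, 26, 1, 29, 24, 32, 22, 16, 19, 10, 28, 13, 9.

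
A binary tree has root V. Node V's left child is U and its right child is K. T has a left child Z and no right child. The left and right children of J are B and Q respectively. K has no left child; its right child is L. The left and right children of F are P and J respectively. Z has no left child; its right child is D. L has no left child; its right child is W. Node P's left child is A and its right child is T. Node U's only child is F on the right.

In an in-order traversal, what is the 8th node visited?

In-order visits the left subtree, then the node, then the right subtree.
At V: go left to U.
  At U: no left child.
  Visit U.
  At U: go right to F.
    At F: go left to P.
      At P: go left to A.
        A is a leaf — visit A.
      Visit P.
      At P: go right to T.
        At T: go left to Z.
          At Z: no left child.
          Visit Z.
          At Z: go right to D.
            D is a leaf — visit D.
        Visit T.
        At T: no right child.
    Visit F.
    At F: go right to J.
      At J: go left to B.
        B is a leaf — visit B.
      Visit J.
      At J: go right to Q.
        Q is a leaf — visit Q.
Visit V.
At V: go right to K.
  At K: no left child.
  Visit K.
  At K: go right to L.
    At L: no left child.
    Visit L.
    At L: go right to W.
      W is a leaf — visit W.
Full in-order sequence: U, A, P, Z, D, T, F, B, J, Q, V, K, L, W.

B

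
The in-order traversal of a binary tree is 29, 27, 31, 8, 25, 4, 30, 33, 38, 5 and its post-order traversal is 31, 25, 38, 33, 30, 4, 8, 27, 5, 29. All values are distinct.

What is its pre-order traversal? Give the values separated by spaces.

The last element of post-order is the root; it splits in-order into left and right subtrees.
Root 29: left subtree has 0 nodes { }, right has 9 {27, 31, 8, 25, 4, 30, 33, 38, 5}.
  Root 5: left subtree has 8 nodes {27, 31, 8, 25, 4, 30, 33, 38}, right has 0 { }.
    Root 27: left subtree has 0 nodes { }, right has 7 {31, 8, 25, 4, 30, 33, 38}.
      Root 8: left subtree has 1 node {31}, right has 5 {25, 4, 30, 33, 38}.
        Root 4: left subtree has 1 node {25}, right has 3 {30, 33, 38}.
          Root 30: left subtree has 0 nodes { }, right has 2 {33, 38}.
            Root 33: left subtree has 0 nodes { }, right has 1 {38}.

29 5 27 8 31 4 25 30 33 38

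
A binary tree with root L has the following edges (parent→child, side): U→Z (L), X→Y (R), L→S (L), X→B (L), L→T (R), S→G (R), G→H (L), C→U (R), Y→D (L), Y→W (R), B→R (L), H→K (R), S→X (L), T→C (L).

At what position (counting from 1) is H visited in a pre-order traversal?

Pre-order visits the node, then its left subtree, then its right subtree.
Visit L.
At L: go left to S.
  Visit S.
  At S: go left to X.
    Visit X.
    At X: go left to B.
      Visit B.
      At B: go left to R.
        R is a leaf — visit R.
      At B: no right child.
    At X: go right to Y.
      Visit Y.
      At Y: go left to D.
        D is a leaf — visit D.
      At Y: go right to W.
        W is a leaf — visit W.
  At S: go right to G.
    Visit G.
    At G: go left to H.
      Visit H.
      At H: no left child.
      At H: go right to K.
        K is a leaf — visit K.
    At G: no right child.
At L: go right to T.
  Visit T.
  At T: go left to C.
    Visit C.
    At C: no left child.
    At C: go right to U.
      Visit U.
      At U: go left to Z.
        Z is a leaf — visit Z.
      At U: no right child.
  At T: no right child.
Full pre-order sequence: L, S, X, B, R, Y, D, W, G, H, K, T, C, U, Z.

10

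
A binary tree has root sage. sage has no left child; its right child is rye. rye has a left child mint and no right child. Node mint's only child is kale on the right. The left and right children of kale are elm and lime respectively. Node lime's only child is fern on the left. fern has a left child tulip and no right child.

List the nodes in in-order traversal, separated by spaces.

sage mint elm kale tulip fern lime rye

In-order visits the left subtree, then the node, then the right subtree.
At sage: no left child.
Visit sage.
At sage: go right to rye.
  At rye: go left to mint.
    At mint: no left child.
    Visit mint.
    At mint: go right to kale.
      At kale: go left to elm.
        elm is a leaf — visit elm.
      Visit kale.
      At kale: go right to lime.
        At lime: go left to fern.
          At fern: go left to tulip.
            tulip is a leaf — visit tulip.
          Visit fern.
          At fern: no right child.
        Visit lime.
        At lime: no right child.
  Visit rye.
  At rye: no right child.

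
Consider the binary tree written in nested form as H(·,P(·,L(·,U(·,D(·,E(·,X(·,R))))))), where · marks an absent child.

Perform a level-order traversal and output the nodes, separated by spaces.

H P L U D E X R

Level-order visits nodes level by level from the root, left to right within each level.
Level 0: H
Level 1: P
Level 2: L
Level 3: U
Level 4: D
Level 5: E
Level 6: X
Level 7: R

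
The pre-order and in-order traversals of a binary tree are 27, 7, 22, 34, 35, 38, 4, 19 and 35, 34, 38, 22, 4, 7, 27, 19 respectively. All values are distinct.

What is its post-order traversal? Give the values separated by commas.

The first element of pre-order is the root; it splits in-order into left and right subtrees.
Root 27: left subtree has 6 nodes {35, 34, 38, 22, 4, 7}, right has 1 {19}.
  Root 7: left subtree has 5 nodes {35, 34, 38, 22, 4}, right has 0 { }.
    Root 22: left subtree has 3 nodes {35, 34, 38}, right has 1 {4}.
      Root 34: left subtree has 1 node {35}, right has 1 {38}.

35, 38, 34, 4, 22, 7, 19, 27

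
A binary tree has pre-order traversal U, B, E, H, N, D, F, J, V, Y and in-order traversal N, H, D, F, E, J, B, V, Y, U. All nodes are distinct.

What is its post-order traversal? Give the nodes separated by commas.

The first element of pre-order is the root; it splits in-order into left and right subtrees.
Root U: left subtree has 9 nodes {N, H, D, F, E, J, B, V, Y}, right has 0 { }.
  Root B: left subtree has 6 nodes {N, H, D, F, E, J}, right has 2 {V, Y}.
    Root E: left subtree has 4 nodes {N, H, D, F}, right has 1 {J}.
      Root H: left subtree has 1 node {N}, right has 2 {D, F}.
        Root D: left subtree has 0 nodes { }, right has 1 {F}.
    Root V: left subtree has 0 nodes { }, right has 1 {Y}.

N, F, D, H, J, E, Y, V, B, U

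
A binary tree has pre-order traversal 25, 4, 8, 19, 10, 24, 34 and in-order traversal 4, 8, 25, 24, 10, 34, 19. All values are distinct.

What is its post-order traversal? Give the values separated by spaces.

The first element of pre-order is the root; it splits in-order into left and right subtrees.
Root 25: left subtree has 2 nodes {4, 8}, right has 4 {24, 10, 34, 19}.
  Root 4: left subtree has 0 nodes { }, right has 1 {8}.
  Root 19: left subtree has 3 nodes {24, 10, 34}, right has 0 { }.
    Root 10: left subtree has 1 node {24}, right has 1 {34}.

8 4 24 34 10 19 25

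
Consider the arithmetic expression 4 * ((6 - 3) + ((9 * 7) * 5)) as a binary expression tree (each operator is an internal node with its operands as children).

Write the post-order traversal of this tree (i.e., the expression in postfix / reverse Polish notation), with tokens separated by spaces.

4 6 3 - 9 7 * 5 * + *

Post-order on an expression tree gives postfix notation: for each operator, emit left operand, right operand, then the operator.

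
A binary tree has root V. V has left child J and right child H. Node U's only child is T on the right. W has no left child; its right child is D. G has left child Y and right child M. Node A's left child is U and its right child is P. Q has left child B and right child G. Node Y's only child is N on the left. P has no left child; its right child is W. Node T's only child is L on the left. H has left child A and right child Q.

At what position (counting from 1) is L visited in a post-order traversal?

2

Post-order visits the left subtree, then the right subtree, then the node.
At V: go left to J.
  J is a leaf — visit J.
At V: go right to H.
  At H: go left to A.
    At A: go left to U.
      At U: no left child.
      At U: go right to T.
        At T: go left to L.
          L is a leaf — visit L.
        At T: no right child.
        Visit T.
      Visit U.
    At A: go right to P.
      At P: no left child.
      At P: go right to W.
        At W: no left child.
        At W: go right to D.
          D is a leaf — visit D.
        Visit W.
      Visit P.
    Visit A.
  At H: go right to Q.
    At Q: go left to B.
      B is a leaf — visit B.
    At Q: go right to G.
      At G: go left to Y.
        At Y: go left to N.
          N is a leaf — visit N.
        At Y: no right child.
        Visit Y.
      At G: go right to M.
        M is a leaf — visit M.
      Visit G.
    Visit Q.
  Visit H.
Visit V.
Full post-order sequence: J, L, T, U, D, W, P, A, B, N, Y, M, G, Q, H, V.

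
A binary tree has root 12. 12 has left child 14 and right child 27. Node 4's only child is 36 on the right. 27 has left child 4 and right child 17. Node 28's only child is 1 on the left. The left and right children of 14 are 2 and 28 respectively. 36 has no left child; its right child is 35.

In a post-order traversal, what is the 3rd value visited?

Post-order visits the left subtree, then the right subtree, then the node.
At 12: go left to 14.
  At 14: go left to 2.
    2 is a leaf — visit 2.
  At 14: go right to 28.
    At 28: go left to 1.
      1 is a leaf — visit 1.
    At 28: no right child.
    Visit 28.
  Visit 14.
At 12: go right to 27.
  At 27: go left to 4.
    At 4: no left child.
    At 4: go right to 36.
      At 36: no left child.
      At 36: go right to 35.
        35 is a leaf — visit 35.
      Visit 36.
    Visit 4.
  At 27: go right to 17.
    17 is a leaf — visit 17.
  Visit 27.
Visit 12.
Full post-order sequence: 2, 1, 28, 14, 35, 36, 4, 17, 27, 12.

28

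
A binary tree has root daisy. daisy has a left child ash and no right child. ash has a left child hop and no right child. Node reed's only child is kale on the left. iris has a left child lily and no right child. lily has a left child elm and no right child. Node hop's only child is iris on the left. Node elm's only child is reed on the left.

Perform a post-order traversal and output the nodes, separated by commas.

Post-order visits the left subtree, then the right subtree, then the node.
At daisy: go left to ash.
  At ash: go left to hop.
    At hop: go left to iris.
      At iris: go left to lily.
        At lily: go left to elm.
          At elm: go left to reed.
            At reed: go left to kale.
              kale is a leaf — visit kale.
            At reed: no right child.
            Visit reed.
          At elm: no right child.
          Visit elm.
        At lily: no right child.
        Visit lily.
      At iris: no right child.
      Visit iris.
    At hop: no right child.
    Visit hop.
  At ash: no right child.
  Visit ash.
At daisy: no right child.
Visit daisy.

kale, reed, elm, lily, iris, hop, ash, daisy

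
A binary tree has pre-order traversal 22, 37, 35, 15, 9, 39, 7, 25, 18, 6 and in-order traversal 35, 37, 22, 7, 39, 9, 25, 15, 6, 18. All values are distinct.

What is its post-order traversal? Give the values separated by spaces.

35 37 7 39 25 9 6 18 15 22

The first element of pre-order is the root; it splits in-order into left and right subtrees.
Root 22: left subtree has 2 nodes {35, 37}, right has 7 {7, 39, 9, 25, 15, 6, 18}.
  Root 37: left subtree has 1 node {35}, right has 0 { }.
  Root 15: left subtree has 4 nodes {7, 39, 9, 25}, right has 2 {6, 18}.
    Root 9: left subtree has 2 nodes {7, 39}, right has 1 {25}.
      Root 39: left subtree has 1 node {7}, right has 0 { }.
    Root 18: left subtree has 1 node {6}, right has 0 { }.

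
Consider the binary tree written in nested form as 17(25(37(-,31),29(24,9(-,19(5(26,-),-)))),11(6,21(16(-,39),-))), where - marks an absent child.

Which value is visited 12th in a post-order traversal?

Post-order visits the left subtree, then the right subtree, then the node.
At 17: go left to 25.
  At 25: go left to 37.
    At 37: no left child.
    At 37: go right to 31.
      31 is a leaf — visit 31.
    Visit 37.
  At 25: go right to 29.
    At 29: go left to 24.
      24 is a leaf — visit 24.
    At 29: go right to 9.
      At 9: no left child.
      At 9: go right to 19.
        At 19: go left to 5.
          At 5: go left to 26.
            26 is a leaf — visit 26.
          At 5: no right child.
          Visit 5.
        At 19: no right child.
        Visit 19.
      Visit 9.
    Visit 29.
  Visit 25.
At 17: go right to 11.
  At 11: go left to 6.
    6 is a leaf — visit 6.
  At 11: go right to 21.
    At 21: go left to 16.
      At 16: no left child.
      At 16: go right to 39.
        39 is a leaf — visit 39.
      Visit 16.
    At 21: no right child.
    Visit 21.
  Visit 11.
Visit 17.
Full post-order sequence: 31, 37, 24, 26, 5, 19, 9, 29, 25, 6, 39, 16, 21, 11, 17.

16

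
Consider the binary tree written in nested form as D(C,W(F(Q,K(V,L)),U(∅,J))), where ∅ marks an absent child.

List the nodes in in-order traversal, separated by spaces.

C D Q F V K L W U J

In-order visits the left subtree, then the node, then the right subtree.
At D: go left to C.
  C is a leaf — visit C.
Visit D.
At D: go right to W.
  At W: go left to F.
    At F: go left to Q.
      Q is a leaf — visit Q.
    Visit F.
    At F: go right to K.
      At K: go left to V.
        V is a leaf — visit V.
      Visit K.
      At K: go right to L.
        L is a leaf — visit L.
  Visit W.
  At W: go right to U.
    At U: no left child.
    Visit U.
    At U: go right to J.
      J is a leaf — visit J.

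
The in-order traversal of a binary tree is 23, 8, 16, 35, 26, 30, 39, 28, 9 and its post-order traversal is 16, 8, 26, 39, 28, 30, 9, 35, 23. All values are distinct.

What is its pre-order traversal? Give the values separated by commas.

23, 35, 8, 16, 9, 30, 26, 28, 39

The last element of post-order is the root; it splits in-order into left and right subtrees.
Root 23: left subtree has 0 nodes { }, right has 8 {8, 16, 35, 26, 30, 39, 28, 9}.
  Root 35: left subtree has 2 nodes {8, 16}, right has 5 {26, 30, 39, 28, 9}.
    Root 8: left subtree has 0 nodes { }, right has 1 {16}.
    Root 9: left subtree has 4 nodes {26, 30, 39, 28}, right has 0 { }.
      Root 30: left subtree has 1 node {26}, right has 2 {39, 28}.
        Root 28: left subtree has 1 node {39}, right has 0 { }.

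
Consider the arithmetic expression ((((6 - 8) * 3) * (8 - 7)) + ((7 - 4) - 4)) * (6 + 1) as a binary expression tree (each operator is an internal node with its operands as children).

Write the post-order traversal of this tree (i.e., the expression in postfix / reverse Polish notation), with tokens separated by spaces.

Post-order on an expression tree gives postfix notation: for each operator, emit left operand, right operand, then the operator.

6 8 - 3 * 8 7 - * 7 4 - 4 - + 6 1 + *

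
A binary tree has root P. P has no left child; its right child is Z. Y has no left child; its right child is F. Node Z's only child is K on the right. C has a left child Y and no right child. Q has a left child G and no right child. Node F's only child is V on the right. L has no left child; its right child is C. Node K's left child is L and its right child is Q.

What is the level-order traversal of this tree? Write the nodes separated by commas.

P, Z, K, L, Q, C, G, Y, F, V

Level-order visits nodes level by level from the root, left to right within each level.
Level 0: P
Level 1: Z
Level 2: K
Level 3: L, Q
Level 4: C, G
Level 5: Y
Level 6: F
Level 7: V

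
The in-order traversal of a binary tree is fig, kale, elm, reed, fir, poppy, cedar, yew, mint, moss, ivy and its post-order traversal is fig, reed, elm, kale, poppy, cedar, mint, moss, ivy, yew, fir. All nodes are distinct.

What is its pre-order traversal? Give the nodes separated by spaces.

fir kale fig elm reed yew cedar poppy ivy moss mint

The last element of post-order is the root; it splits in-order into left and right subtrees.
Root fir: left subtree has 4 nodes {fig, kale, elm, reed}, right has 6 {poppy, cedar, yew, mint, moss, ivy}.
  Root kale: left subtree has 1 node {fig}, right has 2 {elm, reed}.
    Root elm: left subtree has 0 nodes { }, right has 1 {reed}.
  Root yew: left subtree has 2 nodes {poppy, cedar}, right has 3 {mint, moss, ivy}.
    Root cedar: left subtree has 1 node {poppy}, right has 0 { }.
    Root ivy: left subtree has 2 nodes {mint, moss}, right has 0 { }.
      Root moss: left subtree has 1 node {mint}, right has 0 { }.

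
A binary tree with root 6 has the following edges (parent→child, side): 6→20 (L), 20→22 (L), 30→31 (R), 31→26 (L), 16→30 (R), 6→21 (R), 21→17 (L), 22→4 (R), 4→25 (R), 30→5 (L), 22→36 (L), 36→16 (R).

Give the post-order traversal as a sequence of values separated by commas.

5, 26, 31, 30, 16, 36, 25, 4, 22, 20, 17, 21, 6

Post-order visits the left subtree, then the right subtree, then the node.
At 6: go left to 20.
  At 20: go left to 22.
    At 22: go left to 36.
      At 36: no left child.
      At 36: go right to 16.
        At 16: no left child.
        At 16: go right to 30.
          At 30: go left to 5.
            5 is a leaf — visit 5.
          At 30: go right to 31.
            At 31: go left to 26.
              26 is a leaf — visit 26.
            At 31: no right child.
            Visit 31.
          Visit 30.
        Visit 16.
      Visit 36.
    At 22: go right to 4.
      At 4: no left child.
      At 4: go right to 25.
        25 is a leaf — visit 25.
      Visit 4.
    Visit 22.
  At 20: no right child.
  Visit 20.
At 6: go right to 21.
  At 21: go left to 17.
    17 is a leaf — visit 17.
  At 21: no right child.
  Visit 21.
Visit 6.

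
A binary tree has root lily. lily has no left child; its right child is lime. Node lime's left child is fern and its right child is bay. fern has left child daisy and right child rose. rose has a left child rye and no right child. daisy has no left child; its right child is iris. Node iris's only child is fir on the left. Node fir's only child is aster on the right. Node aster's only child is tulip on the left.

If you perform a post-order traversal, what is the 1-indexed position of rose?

Post-order visits the left subtree, then the right subtree, then the node.
At lily: no left child.
At lily: go right to lime.
  At lime: go left to fern.
    At fern: go left to daisy.
      At daisy: no left child.
      At daisy: go right to iris.
        At iris: go left to fir.
          At fir: no left child.
          At fir: go right to aster.
            At aster: go left to tulip.
              tulip is a leaf — visit tulip.
            At aster: no right child.
            Visit aster.
          Visit fir.
        At iris: no right child.
        Visit iris.
      Visit daisy.
    At fern: go right to rose.
      At rose: go left to rye.
        rye is a leaf — visit rye.
      At rose: no right child.
      Visit rose.
    Visit fern.
  At lime: go right to bay.
    bay is a leaf — visit bay.
  Visit lime.
Visit lily.
Full post-order sequence: tulip, aster, fir, iris, daisy, rye, rose, fern, bay, lime, lily.

7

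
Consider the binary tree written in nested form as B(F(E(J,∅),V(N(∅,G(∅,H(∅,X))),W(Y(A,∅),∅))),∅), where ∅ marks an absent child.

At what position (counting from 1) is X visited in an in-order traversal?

7

In-order visits the left subtree, then the node, then the right subtree.
At B: go left to F.
  At F: go left to E.
    At E: go left to J.
      J is a leaf — visit J.
    Visit E.
    At E: no right child.
  Visit F.
  At F: go right to V.
    At V: go left to N.
      At N: no left child.
      Visit N.
      At N: go right to G.
        At G: no left child.
        Visit G.
        At G: go right to H.
          At H: no left child.
          Visit H.
          At H: go right to X.
            X is a leaf — visit X.
    Visit V.
    At V: go right to W.
      At W: go left to Y.
        At Y: go left to A.
          A is a leaf — visit A.
        Visit Y.
        At Y: no right child.
      Visit W.
      At W: no right child.
Visit B.
At B: no right child.
Full in-order sequence: J, E, F, N, G, H, X, V, A, Y, W, B.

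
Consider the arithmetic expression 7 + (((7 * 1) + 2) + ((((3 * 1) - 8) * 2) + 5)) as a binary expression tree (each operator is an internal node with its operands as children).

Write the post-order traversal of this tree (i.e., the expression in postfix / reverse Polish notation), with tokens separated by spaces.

Post-order on an expression tree gives postfix notation: for each operator, emit left operand, right operand, then the operator.

7 7 1 * 2 + 3 1 * 8 - 2 * 5 + + +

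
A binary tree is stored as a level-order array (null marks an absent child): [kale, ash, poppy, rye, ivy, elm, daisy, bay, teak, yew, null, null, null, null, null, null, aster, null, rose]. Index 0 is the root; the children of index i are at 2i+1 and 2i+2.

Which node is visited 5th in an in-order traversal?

In-order visits the left subtree, then the node, then the right subtree.
At kale: go left to ash.
  At ash: go left to rye.
    At rye: go left to bay.
      At bay: no left child.
      Visit bay.
      At bay: go right to aster.
        aster is a leaf — visit aster.
    Visit rye.
    At rye: go right to teak.
      At teak: no left child.
      Visit teak.
      At teak: go right to rose.
        rose is a leaf — visit rose.
  Visit ash.
  At ash: go right to ivy.
    At ivy: go left to yew.
      yew is a leaf — visit yew.
    Visit ivy.
    At ivy: no right child.
Visit kale.
At kale: go right to poppy.
  At poppy: go left to elm.
    elm is a leaf — visit elm.
  Visit poppy.
  At poppy: go right to daisy.
    daisy is a leaf — visit daisy.
Full in-order sequence: bay, aster, rye, teak, rose, ash, yew, ivy, kale, elm, poppy, daisy.

rose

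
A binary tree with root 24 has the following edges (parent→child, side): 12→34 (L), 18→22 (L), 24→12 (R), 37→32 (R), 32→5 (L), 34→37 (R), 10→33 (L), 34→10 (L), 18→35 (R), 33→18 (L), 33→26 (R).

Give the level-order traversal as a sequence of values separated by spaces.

24 12 34 10 37 33 32 18 26 5 22 35

Level-order visits nodes level by level from the root, left to right within each level.
Level 0: 24
Level 1: 12
Level 2: 34
Level 3: 10, 37
Level 4: 33, 32
Level 5: 18, 26, 5
Level 6: 22, 35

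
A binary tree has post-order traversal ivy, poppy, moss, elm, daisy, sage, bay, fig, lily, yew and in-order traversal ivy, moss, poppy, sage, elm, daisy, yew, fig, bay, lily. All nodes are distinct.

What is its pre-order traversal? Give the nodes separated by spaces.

The last element of post-order is the root; it splits in-order into left and right subtrees.
Root yew: left subtree has 6 nodes {ivy, moss, poppy, sage, elm, daisy}, right has 3 {fig, bay, lily}.
  Root sage: left subtree has 3 nodes {ivy, moss, poppy}, right has 2 {elm, daisy}.
    Root moss: left subtree has 1 node {ivy}, right has 1 {poppy}.
    Root daisy: left subtree has 1 node {elm}, right has 0 { }.
  Root lily: left subtree has 2 nodes {fig, bay}, right has 0 { }.
    Root fig: left subtree has 0 nodes { }, right has 1 {bay}.

yew sage moss ivy poppy daisy elm lily fig bay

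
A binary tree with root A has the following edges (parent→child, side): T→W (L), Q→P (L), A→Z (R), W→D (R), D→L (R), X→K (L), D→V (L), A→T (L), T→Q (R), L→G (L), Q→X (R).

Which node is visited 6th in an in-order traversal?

T

In-order visits the left subtree, then the node, then the right subtree.
At A: go left to T.
  At T: go left to W.
    At W: no left child.
    Visit W.
    At W: go right to D.
      At D: go left to V.
        V is a leaf — visit V.
      Visit D.
      At D: go right to L.
        At L: go left to G.
          G is a leaf — visit G.
        Visit L.
        At L: no right child.
  Visit T.
  At T: go right to Q.
    At Q: go left to P.
      P is a leaf — visit P.
    Visit Q.
    At Q: go right to X.
      At X: go left to K.
        K is a leaf — visit K.
      Visit X.
      At X: no right child.
Visit A.
At A: go right to Z.
  Z is a leaf — visit Z.
Full in-order sequence: W, V, D, G, L, T, P, Q, K, X, A, Z.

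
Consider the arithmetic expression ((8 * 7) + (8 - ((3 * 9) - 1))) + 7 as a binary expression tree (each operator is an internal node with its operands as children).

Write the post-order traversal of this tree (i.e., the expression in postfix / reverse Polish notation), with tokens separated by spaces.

Post-order on an expression tree gives postfix notation: for each operator, emit left operand, right operand, then the operator.

8 7 * 8 3 9 * 1 - - + 7 +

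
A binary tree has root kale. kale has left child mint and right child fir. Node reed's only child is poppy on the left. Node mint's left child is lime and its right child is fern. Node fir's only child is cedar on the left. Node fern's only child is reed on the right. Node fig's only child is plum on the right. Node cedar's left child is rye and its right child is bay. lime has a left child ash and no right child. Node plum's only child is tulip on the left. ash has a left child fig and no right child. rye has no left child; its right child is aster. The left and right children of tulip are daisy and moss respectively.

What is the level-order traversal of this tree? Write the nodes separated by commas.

kale, mint, fir, lime, fern, cedar, ash, reed, rye, bay, fig, poppy, aster, plum, tulip, daisy, moss

Level-order visits nodes level by level from the root, left to right within each level.
Level 0: kale
Level 1: mint, fir
Level 2: lime, fern, cedar
Level 3: ash, reed, rye, bay
Level 4: fig, poppy, aster
Level 5: plum
Level 6: tulip
Level 7: daisy, moss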